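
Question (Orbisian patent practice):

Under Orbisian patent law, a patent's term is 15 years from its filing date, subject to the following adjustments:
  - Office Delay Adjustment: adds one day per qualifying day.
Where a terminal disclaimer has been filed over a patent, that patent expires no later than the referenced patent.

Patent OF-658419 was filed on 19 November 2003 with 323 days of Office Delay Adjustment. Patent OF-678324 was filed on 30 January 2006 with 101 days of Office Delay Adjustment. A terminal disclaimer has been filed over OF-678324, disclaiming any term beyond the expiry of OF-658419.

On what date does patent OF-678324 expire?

October 8, 2019

Natural term of OF-678324:
  Base: filing + 15 years → 30 January 2021.
  Office Delay Adjustment: +101 days → 11 May 2021.
Expiry of referenced patent OF-658419:
  Base: filing + 15 years → 19 November 2018.
  Office Delay Adjustment: +323 days → 8 October 2019.
Terminal disclaimer: OF-678324 expires on the earlier of 11 May 2021 and 8 October 2019.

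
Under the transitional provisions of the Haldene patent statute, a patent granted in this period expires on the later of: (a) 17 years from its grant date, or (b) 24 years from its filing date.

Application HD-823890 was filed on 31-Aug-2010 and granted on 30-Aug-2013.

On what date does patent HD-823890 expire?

(a) grant + 17 years → 30 August 2030.
(b) filing + 24 years → 31 August 2034.
Later of the two: 31 August 2034.

2034-08-31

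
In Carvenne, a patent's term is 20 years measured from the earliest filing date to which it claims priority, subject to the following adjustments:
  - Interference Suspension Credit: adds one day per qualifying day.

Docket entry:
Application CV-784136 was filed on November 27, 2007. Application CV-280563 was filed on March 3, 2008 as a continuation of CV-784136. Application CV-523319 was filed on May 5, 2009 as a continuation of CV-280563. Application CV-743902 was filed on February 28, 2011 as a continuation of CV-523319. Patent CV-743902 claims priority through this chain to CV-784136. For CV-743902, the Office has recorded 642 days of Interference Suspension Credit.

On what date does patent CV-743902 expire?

August 30, 2029

Earliest priority filing: 27 November 2007.
Base term: 27 November 2007 + 20 years → 27 November 2027.
Interference Suspension Credit: +642 days → 30 August 2029.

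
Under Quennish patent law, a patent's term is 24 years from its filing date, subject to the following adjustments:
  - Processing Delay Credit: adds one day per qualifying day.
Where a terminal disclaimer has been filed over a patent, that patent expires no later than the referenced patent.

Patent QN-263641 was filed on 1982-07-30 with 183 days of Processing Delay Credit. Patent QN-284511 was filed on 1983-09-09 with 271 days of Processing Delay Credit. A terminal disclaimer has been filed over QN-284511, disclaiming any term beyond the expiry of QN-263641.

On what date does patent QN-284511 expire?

Natural term of QN-284511:
  Base: filing + 24 years → 9 September 2007.
  Processing Delay Credit: +271 days → 6 June 2008.
Expiry of referenced patent QN-263641:
  Base: filing + 24 years → 30 July 2006.
  Processing Delay Credit: +183 days → 29 January 2007.
Terminal disclaimer: QN-284511 expires on the earlier of 6 June 2008 and 29 January 2007.

January 29, 2007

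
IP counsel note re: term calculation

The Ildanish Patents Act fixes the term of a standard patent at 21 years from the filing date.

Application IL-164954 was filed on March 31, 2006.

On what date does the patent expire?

March 31, 2027

Filing date + 21 years → 31 March 2027.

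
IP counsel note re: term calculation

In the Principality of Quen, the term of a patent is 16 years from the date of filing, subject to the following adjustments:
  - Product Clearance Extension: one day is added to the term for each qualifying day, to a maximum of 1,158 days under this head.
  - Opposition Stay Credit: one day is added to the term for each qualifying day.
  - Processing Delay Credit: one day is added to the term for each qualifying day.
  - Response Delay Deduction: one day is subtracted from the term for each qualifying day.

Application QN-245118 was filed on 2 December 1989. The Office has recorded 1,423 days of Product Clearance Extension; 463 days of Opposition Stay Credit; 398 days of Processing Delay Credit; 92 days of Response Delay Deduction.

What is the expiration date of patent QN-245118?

2011-03-13

Base term: filing date + 16 years → 2 December 2005.
Product Clearance Extension: 1423 days claimed exceeds the 1158-day cap, so +1158 days → 2 February 2009.
Opposition Stay Credit: +463 days → 11 May 2010.
Processing Delay Credit: +398 days → 13 June 2011.
Response Delay Deduction: −92 days → 13 March 2011.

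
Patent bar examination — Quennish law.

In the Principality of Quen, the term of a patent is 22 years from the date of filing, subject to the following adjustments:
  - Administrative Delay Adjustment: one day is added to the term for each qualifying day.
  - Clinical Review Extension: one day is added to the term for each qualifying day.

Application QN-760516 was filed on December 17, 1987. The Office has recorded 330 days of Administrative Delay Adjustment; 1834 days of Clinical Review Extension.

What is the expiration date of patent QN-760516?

Base term: filing date + 22 years → 17 December 2009.
Administrative Delay Adjustment: +330 days → 12 November 2010.
Clinical Review Extension: +1834 days → 20 November 2015.

November 20, 2015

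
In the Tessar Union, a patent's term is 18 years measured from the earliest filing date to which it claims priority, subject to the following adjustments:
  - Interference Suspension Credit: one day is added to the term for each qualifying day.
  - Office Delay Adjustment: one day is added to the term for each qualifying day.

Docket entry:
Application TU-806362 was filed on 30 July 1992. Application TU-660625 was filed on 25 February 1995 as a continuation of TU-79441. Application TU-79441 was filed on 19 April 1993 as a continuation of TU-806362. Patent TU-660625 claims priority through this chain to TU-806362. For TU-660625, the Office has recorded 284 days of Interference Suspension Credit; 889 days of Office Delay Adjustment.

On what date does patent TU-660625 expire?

October 15, 2013

Earliest priority filing: 30 July 1992.
Base term: 30 July 1992 + 18 years → 30 July 2010.
Interference Suspension Credit: +284 days → 10 May 2011.
Office Delay Adjustment: +889 days → 15 October 2013.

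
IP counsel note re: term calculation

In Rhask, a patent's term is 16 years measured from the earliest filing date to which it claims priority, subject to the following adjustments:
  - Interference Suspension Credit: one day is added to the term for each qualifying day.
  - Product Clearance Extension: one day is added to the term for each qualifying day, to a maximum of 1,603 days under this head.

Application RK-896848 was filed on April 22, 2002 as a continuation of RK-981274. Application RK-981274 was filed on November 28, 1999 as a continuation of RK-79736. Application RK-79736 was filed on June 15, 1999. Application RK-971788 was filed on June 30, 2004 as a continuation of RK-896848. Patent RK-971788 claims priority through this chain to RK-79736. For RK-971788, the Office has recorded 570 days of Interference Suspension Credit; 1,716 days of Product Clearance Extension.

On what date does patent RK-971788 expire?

May 27, 2021

Earliest priority filing: 15 June 1999.
Base term: 15 June 1999 + 16 years → 15 June 2015.
Interference Suspension Credit: +570 days → 5 January 2017.
Product Clearance Extension: 1716 days claimed exceeds the 1603-day cap, so +1603 days → 27 May 2021.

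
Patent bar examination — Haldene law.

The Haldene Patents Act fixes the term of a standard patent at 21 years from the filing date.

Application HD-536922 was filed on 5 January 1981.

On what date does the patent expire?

January 5, 2002

Filing date + 21 years → 5 January 2002.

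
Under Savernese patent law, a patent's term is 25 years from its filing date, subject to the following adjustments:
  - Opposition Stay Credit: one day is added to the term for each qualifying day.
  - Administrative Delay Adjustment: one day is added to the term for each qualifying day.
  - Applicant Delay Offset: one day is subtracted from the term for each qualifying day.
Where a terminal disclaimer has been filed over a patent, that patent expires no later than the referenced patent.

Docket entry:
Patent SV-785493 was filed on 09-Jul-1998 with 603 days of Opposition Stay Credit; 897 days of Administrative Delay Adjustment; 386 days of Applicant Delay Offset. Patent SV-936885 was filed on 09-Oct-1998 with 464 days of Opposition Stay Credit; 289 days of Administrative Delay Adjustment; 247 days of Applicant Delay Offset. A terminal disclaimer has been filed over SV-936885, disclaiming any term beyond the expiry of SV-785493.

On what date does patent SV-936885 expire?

February 26, 2025

Natural term of SV-936885:
  Base: filing + 25 years → 9 October 2023.
  Opposition Stay Credit: +464 days → 15 January 2025.
  Administrative Delay Adjustment: +289 days → 31 October 2025.
  Applicant Delay Offset: −247 days → 26 February 2025.
Expiry of referenced patent SV-785493:
  Base: filing + 25 years → 9 July 2023.
  Opposition Stay Credit: +603 days → 3 March 2025.
  Administrative Delay Adjustment: +897 days → 17 August 2027.
  Applicant Delay Offset: −386 days → 27 July 2026.
Terminal disclaimer: SV-936885 expires on the earlier of 26 February 2025 and 27 July 2026.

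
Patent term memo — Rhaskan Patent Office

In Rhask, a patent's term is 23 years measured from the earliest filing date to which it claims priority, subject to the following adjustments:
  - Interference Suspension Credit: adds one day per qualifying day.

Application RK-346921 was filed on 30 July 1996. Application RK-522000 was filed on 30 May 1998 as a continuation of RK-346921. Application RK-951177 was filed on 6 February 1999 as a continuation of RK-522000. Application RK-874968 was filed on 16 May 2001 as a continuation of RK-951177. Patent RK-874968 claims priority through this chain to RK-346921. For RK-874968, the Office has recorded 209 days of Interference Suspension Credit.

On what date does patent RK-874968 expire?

Earliest priority filing: 30 July 1996.
Base term: 30 July 1996 + 23 years → 30 July 2019.
Interference Suspension Credit: +209 days → 24 February 2020.

2020-02-24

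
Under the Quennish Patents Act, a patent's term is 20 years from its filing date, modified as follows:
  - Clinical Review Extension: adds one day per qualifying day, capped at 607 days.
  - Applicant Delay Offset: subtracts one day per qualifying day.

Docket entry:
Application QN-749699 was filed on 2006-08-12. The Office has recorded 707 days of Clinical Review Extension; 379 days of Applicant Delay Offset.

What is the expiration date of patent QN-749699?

March 28, 2027

Base term: filing date + 20 years → 12 August 2026.
Clinical Review Extension: 707 days claimed exceeds the 607-day cap, so +607 days → 10 April 2028.
Applicant Delay Offset: −379 days → 28 March 2027.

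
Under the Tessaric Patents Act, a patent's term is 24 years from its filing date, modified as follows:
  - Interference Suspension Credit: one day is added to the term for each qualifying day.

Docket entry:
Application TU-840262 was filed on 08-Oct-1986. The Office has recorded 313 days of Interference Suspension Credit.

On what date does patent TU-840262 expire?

Base term: filing date + 24 years → 8 October 2010.
Interference Suspension Credit: +313 days → 17 August 2011.

August 17, 2011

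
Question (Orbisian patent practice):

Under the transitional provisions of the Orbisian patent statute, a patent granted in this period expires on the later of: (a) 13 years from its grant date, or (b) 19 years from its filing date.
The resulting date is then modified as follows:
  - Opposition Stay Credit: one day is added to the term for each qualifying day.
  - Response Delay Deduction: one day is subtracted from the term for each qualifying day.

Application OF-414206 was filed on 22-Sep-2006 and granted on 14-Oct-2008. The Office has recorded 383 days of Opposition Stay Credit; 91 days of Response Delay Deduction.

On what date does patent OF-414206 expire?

(a) grant + 13 years → 14 October 2021.
(b) filing + 19 years → 22 September 2025.
Later of the two: 22 September 2025.
Opposition Stay Credit: +383 days → 10 October 2026.
Response Delay Deduction: −91 days → 11 July 2026.

July 11, 2026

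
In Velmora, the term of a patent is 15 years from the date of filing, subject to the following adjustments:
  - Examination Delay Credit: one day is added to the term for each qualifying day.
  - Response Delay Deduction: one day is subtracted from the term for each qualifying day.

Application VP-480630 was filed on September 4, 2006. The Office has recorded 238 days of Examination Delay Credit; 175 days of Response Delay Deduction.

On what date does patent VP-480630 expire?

2021-11-06

Base term: filing date + 15 years → 4 September 2021.
Examination Delay Credit: +238 days → 30 April 2022.
Response Delay Deduction: −175 days → 6 November 2021.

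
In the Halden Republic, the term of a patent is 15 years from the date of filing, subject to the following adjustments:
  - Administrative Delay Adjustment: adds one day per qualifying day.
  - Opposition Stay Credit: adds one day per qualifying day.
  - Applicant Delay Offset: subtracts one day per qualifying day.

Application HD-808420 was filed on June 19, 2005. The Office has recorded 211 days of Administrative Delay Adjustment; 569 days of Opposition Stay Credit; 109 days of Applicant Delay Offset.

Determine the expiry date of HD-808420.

April 21, 2022

Base term: filing date + 15 years → 19 June 2020.
Administrative Delay Adjustment: +211 days → 16 January 2021.
Opposition Stay Credit: +569 days → 8 August 2022.
Applicant Delay Offset: −109 days → 21 April 2022.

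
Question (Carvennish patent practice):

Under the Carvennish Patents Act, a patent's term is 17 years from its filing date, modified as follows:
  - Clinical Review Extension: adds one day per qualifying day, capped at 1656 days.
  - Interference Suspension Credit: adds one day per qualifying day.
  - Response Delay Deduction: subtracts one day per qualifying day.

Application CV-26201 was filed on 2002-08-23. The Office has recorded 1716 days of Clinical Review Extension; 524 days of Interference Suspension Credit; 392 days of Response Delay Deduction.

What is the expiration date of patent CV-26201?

2024-07-15

Base term: filing date + 17 years → 23 August 2019.
Clinical Review Extension: 1716 days claimed exceeds the 1656-day cap, so +1656 days → 5 March 2024.
Interference Suspension Credit: +524 days → 11 August 2025.
Response Delay Deduction: −392 days → 15 July 2024.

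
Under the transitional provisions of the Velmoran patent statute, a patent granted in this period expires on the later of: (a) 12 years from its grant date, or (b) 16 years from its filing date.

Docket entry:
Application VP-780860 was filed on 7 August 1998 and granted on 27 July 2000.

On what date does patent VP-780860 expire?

(a) grant + 12 years → 27 July 2012.
(b) filing + 16 years → 7 August 2014.
Later of the two: 7 August 2014.

2014-08-07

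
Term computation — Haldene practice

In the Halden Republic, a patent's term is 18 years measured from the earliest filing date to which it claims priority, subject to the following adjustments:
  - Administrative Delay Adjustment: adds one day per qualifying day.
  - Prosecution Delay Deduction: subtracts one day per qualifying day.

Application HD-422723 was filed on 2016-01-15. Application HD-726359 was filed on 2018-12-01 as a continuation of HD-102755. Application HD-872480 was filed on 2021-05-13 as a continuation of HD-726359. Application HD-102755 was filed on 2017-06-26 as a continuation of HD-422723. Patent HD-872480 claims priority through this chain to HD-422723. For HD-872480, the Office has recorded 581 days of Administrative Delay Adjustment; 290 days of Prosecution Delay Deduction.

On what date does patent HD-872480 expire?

Earliest priority filing: 15 January 2016.
Base term: 15 January 2016 + 18 years → 15 January 2034.
Administrative Delay Adjustment: +581 days → 19 August 2035.
Prosecution Delay Deduction: −290 days → 2 November 2034.

November 2, 2034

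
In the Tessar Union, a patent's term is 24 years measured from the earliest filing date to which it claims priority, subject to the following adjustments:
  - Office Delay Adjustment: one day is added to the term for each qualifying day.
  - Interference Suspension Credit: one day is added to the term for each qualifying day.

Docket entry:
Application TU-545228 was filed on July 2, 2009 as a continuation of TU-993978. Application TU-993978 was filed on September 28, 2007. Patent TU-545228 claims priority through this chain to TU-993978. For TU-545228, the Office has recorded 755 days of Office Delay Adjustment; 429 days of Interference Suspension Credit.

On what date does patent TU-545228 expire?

2034-12-25

Earliest priority filing: 28 September 2007.
Base term: 28 September 2007 + 24 years → 28 September 2031.
Office Delay Adjustment: +755 days → 22 October 2033.
Interference Suspension Credit: +429 days → 25 December 2034.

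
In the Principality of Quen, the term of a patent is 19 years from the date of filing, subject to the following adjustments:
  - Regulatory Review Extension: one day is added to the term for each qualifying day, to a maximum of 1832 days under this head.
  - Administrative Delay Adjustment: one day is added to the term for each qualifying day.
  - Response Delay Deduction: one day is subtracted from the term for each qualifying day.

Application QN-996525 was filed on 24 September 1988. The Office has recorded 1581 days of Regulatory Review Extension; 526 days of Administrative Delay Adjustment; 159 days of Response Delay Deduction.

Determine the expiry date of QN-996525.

Base term: filing date + 19 years → 24 September 2007.
Regulatory Review Extension: 1581 days (within the 1832-day cap) → +1581 days → 22 January 2012.
Administrative Delay Adjustment: +526 days → 1 July 2013.
Response Delay Deduction: −159 days → 23 January 2013.

2013-01-23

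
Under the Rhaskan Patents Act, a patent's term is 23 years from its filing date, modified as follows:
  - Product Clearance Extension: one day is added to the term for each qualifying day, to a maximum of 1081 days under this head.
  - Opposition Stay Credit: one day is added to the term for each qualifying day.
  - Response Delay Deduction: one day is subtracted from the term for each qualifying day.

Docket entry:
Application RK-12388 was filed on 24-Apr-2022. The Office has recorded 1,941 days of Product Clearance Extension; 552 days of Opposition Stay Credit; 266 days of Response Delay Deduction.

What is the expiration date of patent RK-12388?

Base term: filing date + 23 years → 24 April 2045.
Product Clearance Extension: 1941 days claimed exceeds the 1081-day cap, so +1081 days → 9 April 2048.
Opposition Stay Credit: +552 days → 13 October 2049.
Response Delay Deduction: −266 days → 20 January 2049.

2049-01-20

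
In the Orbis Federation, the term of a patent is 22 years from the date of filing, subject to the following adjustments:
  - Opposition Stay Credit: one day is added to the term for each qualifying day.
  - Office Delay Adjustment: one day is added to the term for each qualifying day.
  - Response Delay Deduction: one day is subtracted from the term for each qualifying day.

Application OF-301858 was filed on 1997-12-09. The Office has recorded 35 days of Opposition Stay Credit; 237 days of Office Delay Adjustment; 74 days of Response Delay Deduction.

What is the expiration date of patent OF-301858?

Base term: filing date + 22 years → 9 December 2019.
Opposition Stay Credit: +35 days → 13 January 2020.
Office Delay Adjustment: +237 days → 6 September 2020.
Response Delay Deduction: −74 days → 24 June 2020.

June 24, 2020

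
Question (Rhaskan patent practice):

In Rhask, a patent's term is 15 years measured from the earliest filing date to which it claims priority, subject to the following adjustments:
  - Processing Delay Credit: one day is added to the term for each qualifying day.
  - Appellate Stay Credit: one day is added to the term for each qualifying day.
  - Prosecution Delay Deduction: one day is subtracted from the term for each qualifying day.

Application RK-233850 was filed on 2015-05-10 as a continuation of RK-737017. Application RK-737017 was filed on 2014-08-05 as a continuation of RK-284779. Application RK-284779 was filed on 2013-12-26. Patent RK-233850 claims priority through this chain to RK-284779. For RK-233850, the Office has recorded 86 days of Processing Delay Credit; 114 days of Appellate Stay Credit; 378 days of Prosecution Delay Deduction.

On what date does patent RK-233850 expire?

Earliest priority filing: 26 December 2013.
Base term: 26 December 2013 + 15 years → 26 December 2028.
Processing Delay Credit: +86 days → 22 March 2029.
Appellate Stay Credit: +114 days → 14 July 2029.
Prosecution Delay Deduction: −378 days → 1 July 2028.

July 1, 2028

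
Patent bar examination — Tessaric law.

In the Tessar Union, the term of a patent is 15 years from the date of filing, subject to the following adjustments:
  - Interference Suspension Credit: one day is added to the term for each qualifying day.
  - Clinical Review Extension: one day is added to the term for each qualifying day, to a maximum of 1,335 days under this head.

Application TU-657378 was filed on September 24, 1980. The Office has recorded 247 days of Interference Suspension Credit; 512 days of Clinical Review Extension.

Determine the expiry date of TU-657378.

1997-10-22

Base term: filing date + 15 years → 24 September 1995.
Interference Suspension Credit: +247 days → 28 May 1996.
Clinical Review Extension: 512 days (within the 1335-day cap) → +512 days → 22 October 1997.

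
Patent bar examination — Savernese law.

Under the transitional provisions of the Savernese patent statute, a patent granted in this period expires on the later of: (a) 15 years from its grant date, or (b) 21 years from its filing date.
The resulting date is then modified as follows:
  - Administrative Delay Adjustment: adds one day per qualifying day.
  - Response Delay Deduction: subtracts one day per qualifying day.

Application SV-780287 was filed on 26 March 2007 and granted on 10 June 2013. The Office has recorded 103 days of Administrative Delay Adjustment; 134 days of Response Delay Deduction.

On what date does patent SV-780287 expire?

May 10, 2028

(a) grant + 15 years → 10 June 2028.
(b) filing + 21 years → 26 March 2028.
Later of the two: 10 June 2028.
Administrative Delay Adjustment: +103 days → 21 September 2028.
Response Delay Deduction: −134 days → 10 May 2028.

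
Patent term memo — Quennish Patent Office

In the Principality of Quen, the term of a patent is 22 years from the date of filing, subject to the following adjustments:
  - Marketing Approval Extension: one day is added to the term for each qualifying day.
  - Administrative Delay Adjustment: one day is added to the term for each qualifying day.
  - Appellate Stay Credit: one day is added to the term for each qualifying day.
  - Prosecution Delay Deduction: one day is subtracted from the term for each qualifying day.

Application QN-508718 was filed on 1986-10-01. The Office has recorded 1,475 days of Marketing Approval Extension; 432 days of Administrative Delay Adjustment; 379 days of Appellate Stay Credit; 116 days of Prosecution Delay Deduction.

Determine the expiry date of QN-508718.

2014-09-10

Base term: filing date + 22 years → 1 October 2008.
Marketing Approval Extension: +1475 days → 15 October 2012.
Administrative Delay Adjustment: +432 days → 21 December 2013.
Appellate Stay Credit: +379 days → 4 January 2015.
Prosecution Delay Deduction: −116 days → 10 September 2014.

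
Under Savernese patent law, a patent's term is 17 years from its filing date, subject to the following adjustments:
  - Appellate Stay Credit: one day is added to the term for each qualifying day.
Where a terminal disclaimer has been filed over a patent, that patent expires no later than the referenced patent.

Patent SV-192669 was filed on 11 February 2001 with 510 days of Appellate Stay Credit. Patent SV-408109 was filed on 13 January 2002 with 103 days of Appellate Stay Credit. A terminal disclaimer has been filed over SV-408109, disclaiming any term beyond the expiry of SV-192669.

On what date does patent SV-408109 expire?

2019-04-26

Natural term of SV-408109:
  Base: filing + 17 years → 13 January 2019.
  Appellate Stay Credit: +103 days → 26 April 2019.
Expiry of referenced patent SV-192669:
  Base: filing + 17 years → 11 February 2018.
  Appellate Stay Credit: +510 days → 6 July 2019.
Terminal disclaimer: SV-408109 expires on the earlier of 26 April 2019 and 6 July 2019.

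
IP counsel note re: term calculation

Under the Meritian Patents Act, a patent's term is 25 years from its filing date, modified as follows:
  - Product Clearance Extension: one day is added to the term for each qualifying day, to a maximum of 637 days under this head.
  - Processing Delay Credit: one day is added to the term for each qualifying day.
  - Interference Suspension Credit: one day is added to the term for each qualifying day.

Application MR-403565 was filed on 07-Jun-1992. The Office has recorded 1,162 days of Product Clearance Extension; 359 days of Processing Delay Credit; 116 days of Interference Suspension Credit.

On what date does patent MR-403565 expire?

2020-06-23

Base term: filing date + 25 years → 7 June 2017.
Product Clearance Extension: 1162 days claimed exceeds the 637-day cap, so +637 days → 6 March 2019.
Processing Delay Credit: +359 days → 28 February 2020.
Interference Suspension Credit: +116 days → 23 June 2020.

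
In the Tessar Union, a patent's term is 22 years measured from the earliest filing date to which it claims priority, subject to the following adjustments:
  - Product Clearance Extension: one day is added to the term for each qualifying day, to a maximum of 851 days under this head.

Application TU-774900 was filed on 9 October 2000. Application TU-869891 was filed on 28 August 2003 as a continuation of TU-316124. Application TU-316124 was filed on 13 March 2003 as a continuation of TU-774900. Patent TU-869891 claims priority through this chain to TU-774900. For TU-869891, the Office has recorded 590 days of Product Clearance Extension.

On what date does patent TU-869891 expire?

Earliest priority filing: 9 October 2000.
Base term: 9 October 2000 + 22 years → 9 October 2022.
Product Clearance Extension: 590 days (within the 851-day cap) → +590 days → 21 May 2024.

May 21, 2024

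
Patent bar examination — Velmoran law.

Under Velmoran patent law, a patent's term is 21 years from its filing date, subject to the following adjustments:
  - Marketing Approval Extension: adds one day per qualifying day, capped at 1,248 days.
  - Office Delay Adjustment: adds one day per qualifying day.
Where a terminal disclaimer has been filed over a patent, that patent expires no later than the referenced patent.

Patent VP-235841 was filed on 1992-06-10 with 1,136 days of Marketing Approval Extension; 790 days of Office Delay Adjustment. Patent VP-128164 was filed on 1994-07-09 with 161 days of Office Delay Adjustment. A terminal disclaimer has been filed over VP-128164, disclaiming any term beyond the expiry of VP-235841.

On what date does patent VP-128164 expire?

December 17, 2015

Natural term of VP-128164:
  Base: filing + 21 years → 9 July 2015.
  Office Delay Adjustment: +161 days → 17 December 2015.
Expiry of referenced patent VP-235841:
  Base: filing + 21 years → 10 June 2013.
  Marketing Approval Extension: 1136 days (within the 1248-day cap) → +1136 days → 20 July 2016.
  Office Delay Adjustment: +790 days → 18 September 2018.
Terminal disclaimer: VP-128164 expires on the earlier of 17 December 2015 and 18 September 2018.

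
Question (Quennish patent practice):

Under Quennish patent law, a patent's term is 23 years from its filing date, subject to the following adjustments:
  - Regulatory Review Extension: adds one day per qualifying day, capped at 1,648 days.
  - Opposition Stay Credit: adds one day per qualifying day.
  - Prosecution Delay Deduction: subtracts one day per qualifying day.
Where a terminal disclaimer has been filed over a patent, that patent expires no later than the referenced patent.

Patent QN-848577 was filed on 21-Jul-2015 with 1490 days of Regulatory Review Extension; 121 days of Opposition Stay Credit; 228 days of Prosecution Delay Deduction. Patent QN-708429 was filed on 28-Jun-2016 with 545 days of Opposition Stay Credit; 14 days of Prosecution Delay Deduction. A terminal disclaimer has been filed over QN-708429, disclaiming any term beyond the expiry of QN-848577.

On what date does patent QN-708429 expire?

2040-12-10

Natural term of QN-708429:
  Base: filing + 23 years → 28 June 2039.
  Opposition Stay Credit: +545 days → 24 December 2040.
  Prosecution Delay Deduction: −14 days → 10 December 2040.
Expiry of referenced patent QN-848577:
  Base: filing + 23 years → 21 July 2038.
  Regulatory Review Extension: 1490 days (within the 1648-day cap) → +1490 days → 19 August 2042.
  Opposition Stay Credit: +121 days → 18 December 2042.
  Prosecution Delay Deduction: −228 days → 4 May 2042.
Terminal disclaimer: QN-708429 expires on the earlier of 10 December 2040 and 4 May 2042.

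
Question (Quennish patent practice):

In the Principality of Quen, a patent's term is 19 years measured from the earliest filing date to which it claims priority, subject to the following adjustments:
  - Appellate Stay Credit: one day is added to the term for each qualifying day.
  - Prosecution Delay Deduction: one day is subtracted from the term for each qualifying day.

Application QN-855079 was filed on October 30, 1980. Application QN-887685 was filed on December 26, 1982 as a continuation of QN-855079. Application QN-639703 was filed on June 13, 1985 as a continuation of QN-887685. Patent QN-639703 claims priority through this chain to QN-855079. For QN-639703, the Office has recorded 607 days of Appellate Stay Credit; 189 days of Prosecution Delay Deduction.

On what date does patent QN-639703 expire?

Earliest priority filing: 30 October 1980.
Base term: 30 October 1980 + 19 years → 30 October 1999.
Appellate Stay Credit: +607 days → 28 June 2001.
Prosecution Delay Deduction: −189 days → 21 December 2000.

December 21, 2000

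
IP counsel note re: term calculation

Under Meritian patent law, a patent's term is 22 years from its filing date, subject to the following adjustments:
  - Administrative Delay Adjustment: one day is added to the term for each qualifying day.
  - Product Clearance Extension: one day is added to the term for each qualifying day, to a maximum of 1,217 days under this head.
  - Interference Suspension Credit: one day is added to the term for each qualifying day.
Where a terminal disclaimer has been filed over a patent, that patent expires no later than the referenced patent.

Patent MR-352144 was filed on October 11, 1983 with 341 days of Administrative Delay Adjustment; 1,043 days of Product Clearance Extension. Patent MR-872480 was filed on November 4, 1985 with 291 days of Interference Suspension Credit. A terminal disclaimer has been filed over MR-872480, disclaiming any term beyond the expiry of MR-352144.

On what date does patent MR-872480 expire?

2008-08-21

Natural term of MR-872480:
  Base: filing + 22 years → 4 November 2007.
  Interference Suspension Credit: +291 days → 21 August 2008.
Expiry of referenced patent MR-352144:
  Base: filing + 22 years → 11 October 2005.
  Administrative Delay Adjustment: +341 days → 17 September 2006.
  Product Clearance Extension: 1043 days (within the 1217-day cap) → +1043 days → 26 July 2009.
Terminal disclaimer: MR-872480 expires on the earlier of 21 August 2008 and 26 July 2009.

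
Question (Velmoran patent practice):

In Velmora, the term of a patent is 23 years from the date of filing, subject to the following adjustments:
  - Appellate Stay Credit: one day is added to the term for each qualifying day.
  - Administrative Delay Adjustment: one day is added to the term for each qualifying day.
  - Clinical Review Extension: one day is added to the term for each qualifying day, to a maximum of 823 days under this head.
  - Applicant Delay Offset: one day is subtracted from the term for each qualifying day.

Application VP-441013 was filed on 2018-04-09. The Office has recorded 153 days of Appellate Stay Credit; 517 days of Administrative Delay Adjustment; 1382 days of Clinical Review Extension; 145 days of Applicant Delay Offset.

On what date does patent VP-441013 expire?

2044-12-17

Base term: filing date + 23 years → 9 April 2041.
Appellate Stay Credit: +153 days → 9 September 2041.
Administrative Delay Adjustment: +517 days → 8 February 2043.
Clinical Review Extension: 1382 days claimed exceeds the 823-day cap, so +823 days → 11 May 2045.
Applicant Delay Offset: −145 days → 17 December 2044.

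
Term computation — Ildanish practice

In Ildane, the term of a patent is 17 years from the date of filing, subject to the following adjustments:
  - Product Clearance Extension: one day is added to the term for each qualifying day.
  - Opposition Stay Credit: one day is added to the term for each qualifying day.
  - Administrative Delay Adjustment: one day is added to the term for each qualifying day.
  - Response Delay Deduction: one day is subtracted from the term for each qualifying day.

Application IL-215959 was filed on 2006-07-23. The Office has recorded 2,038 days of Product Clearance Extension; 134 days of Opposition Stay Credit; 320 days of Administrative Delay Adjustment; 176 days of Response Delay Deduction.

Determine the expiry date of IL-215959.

Base term: filing date + 17 years → 23 July 2023.
Product Clearance Extension: +2038 days → 19 February 2029.
Opposition Stay Credit: +134 days → 3 July 2029.
Administrative Delay Adjustment: +320 days → 19 May 2030.
Response Delay Deduction: −176 days → 24 November 2029.

November 24, 2029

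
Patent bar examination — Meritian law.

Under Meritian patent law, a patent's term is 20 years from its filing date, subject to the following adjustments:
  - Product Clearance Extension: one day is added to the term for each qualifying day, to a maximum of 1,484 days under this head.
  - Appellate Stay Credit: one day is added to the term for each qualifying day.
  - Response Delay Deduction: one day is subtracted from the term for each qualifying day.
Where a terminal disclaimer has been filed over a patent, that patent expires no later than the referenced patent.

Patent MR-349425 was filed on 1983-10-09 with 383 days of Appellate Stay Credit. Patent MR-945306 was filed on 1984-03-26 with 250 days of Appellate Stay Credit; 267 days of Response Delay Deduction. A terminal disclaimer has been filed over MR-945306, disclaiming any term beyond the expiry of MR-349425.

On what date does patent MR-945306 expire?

Natural term of MR-945306:
  Base: filing + 20 years → 26 March 2004.
  Appellate Stay Credit: +250 days → 1 December 2004.
  Response Delay Deduction: −267 days → 9 March 2004.
Expiry of referenced patent MR-349425:
  Base: filing + 20 years → 9 October 2003.
  Appellate Stay Credit: +383 days → 26 October 2004.
Terminal disclaimer: MR-945306 expires on the earlier of 9 March 2004 and 26 October 2004.

2004-03-09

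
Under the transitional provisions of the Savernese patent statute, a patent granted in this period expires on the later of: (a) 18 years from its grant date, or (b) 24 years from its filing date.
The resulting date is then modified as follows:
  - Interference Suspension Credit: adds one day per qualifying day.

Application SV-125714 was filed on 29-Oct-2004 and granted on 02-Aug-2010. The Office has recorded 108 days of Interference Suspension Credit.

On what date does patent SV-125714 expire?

(a) grant + 18 years → 2 August 2028.
(b) filing + 24 years → 29 October 2028.
Later of the two: 29 October 2028.
Interference Suspension Credit: +108 days → 14 February 2029.

2029-02-14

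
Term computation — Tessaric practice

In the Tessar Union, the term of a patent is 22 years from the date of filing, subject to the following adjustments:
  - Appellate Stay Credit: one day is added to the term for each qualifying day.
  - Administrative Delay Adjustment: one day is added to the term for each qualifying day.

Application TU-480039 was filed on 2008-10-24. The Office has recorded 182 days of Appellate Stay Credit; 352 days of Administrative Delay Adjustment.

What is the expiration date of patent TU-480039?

Base term: filing date + 22 years → 24 October 2030.
Appellate Stay Credit: +182 days → 24 April 2031.
Administrative Delay Adjustment: +352 days → 10 April 2032.

2032-04-10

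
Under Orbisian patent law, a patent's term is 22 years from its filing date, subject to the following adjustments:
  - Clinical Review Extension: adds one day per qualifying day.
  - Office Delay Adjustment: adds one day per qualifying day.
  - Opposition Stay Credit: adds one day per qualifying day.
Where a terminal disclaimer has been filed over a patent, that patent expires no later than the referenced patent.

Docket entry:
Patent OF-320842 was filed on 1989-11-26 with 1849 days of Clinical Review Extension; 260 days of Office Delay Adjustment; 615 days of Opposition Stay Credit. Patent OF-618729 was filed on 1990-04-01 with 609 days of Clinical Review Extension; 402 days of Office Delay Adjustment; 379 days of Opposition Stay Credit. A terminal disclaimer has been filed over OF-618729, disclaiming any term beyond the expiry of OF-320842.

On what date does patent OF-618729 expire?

Natural term of OF-618729:
  Base: filing + 22 years → 1 April 2012.
  Clinical Review Extension: +609 days → 1 December 2013.
  Office Delay Adjustment: +402 days → 7 January 2015.
  Opposition Stay Credit: +379 days → 21 January 2016.
Expiry of referenced patent OF-320842:
  Base: filing + 22 years → 26 November 2011.
  Clinical Review Extension: +1849 days → 18 December 2016.
  Office Delay Adjustment: +260 days → 4 September 2017.
  Opposition Stay Credit: +615 days → 12 May 2019.
Terminal disclaimer: OF-618729 expires on the earlier of 21 January 2016 and 12 May 2019.

2016-01-21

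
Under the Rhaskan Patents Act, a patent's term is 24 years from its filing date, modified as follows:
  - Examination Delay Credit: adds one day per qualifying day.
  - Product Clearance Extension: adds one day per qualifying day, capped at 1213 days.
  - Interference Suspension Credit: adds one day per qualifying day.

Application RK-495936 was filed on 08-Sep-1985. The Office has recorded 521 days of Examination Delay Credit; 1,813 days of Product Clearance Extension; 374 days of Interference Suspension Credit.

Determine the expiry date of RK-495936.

June 17, 2015

Base term: filing date + 24 years → 8 September 2009.
Examination Delay Credit: +521 days → 11 February 2011.
Product Clearance Extension: 1813 days claimed exceeds the 1213-day cap, so +1213 days → 8 June 2014.
Interference Suspension Credit: +374 days → 17 June 2015.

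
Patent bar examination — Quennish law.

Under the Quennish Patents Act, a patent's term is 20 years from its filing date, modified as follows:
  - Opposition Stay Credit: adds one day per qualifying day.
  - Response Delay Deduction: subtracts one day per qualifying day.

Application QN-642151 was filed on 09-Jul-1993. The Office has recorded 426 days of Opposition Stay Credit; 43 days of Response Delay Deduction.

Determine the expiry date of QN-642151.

July 27, 2014

Base term: filing date + 20 years → 9 July 2013.
Opposition Stay Credit: +426 days → 8 September 2014.
Response Delay Deduction: −43 days → 27 July 2014.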